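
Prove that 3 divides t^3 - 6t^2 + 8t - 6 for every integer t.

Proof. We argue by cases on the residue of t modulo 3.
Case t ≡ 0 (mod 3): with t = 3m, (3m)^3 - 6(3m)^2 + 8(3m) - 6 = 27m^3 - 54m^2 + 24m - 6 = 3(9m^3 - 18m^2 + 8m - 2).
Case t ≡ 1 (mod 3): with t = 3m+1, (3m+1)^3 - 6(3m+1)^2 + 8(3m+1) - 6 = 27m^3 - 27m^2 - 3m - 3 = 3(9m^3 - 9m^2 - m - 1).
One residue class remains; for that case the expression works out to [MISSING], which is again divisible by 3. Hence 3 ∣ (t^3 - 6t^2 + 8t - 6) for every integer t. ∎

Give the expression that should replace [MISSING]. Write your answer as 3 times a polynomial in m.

The residues treated are {0, 1}, so the missing case is t ≡ 2 (mod 3); write t = 3m+2.
Then (3m+2)^3 - 6(3m+2)^2 + 8(3m+2) - 6 = 27m^3 - 12m - 6 = 3(9m^3 - 4m - 2).

3(9m^3 - 4m - 2)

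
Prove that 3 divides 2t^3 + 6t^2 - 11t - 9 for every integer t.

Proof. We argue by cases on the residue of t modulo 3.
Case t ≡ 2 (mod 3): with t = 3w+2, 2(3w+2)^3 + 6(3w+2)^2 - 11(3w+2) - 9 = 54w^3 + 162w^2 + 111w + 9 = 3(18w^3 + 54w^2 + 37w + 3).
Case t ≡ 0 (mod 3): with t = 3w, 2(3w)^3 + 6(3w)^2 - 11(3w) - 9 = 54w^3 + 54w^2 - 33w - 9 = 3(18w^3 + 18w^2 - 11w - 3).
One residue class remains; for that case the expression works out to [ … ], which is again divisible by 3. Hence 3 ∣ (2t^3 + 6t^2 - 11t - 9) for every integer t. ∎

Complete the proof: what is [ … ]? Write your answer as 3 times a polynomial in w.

The residues treated are {2, 0}, so the missing case is t ≡ 1 (mod 3); write t = 3w+1.
Then 2(3w+1)^3 + 6(3w+1)^2 - 11(3w+1) - 9 = 54w^3 + 108w^2 + 21w - 12 = 3(18w^3 + 36w^2 + 7w - 4).

3(18w^3 + 36w^2 + 7w - 4)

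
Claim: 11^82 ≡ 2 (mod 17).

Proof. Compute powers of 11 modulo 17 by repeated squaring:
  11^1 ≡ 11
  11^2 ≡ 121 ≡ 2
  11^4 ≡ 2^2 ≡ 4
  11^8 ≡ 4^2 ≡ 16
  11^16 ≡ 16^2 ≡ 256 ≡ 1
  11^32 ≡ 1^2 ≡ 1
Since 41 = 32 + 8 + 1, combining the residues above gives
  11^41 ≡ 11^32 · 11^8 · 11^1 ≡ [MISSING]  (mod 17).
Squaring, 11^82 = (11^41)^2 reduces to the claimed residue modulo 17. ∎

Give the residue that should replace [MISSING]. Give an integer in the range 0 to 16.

6

11^32 · 11^8 · 11^1 ≡ 1 · 16 · 11 = 176.
176 mod 17 = 6, so 11^41 ≡ 6 (mod 17).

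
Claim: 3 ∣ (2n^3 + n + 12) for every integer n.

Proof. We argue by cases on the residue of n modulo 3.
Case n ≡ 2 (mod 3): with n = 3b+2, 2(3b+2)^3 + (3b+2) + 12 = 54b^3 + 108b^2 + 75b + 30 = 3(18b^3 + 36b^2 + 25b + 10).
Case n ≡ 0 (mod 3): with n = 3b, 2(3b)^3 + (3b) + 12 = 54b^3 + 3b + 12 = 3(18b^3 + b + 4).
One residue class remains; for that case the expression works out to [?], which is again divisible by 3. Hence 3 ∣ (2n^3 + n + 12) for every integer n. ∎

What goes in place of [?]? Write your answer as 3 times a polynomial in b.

Only n ≡ 1 (mod 3) is unaccounted for. Put n = 3b+1:
2(3b+1)^3 + (3b+1) + 12 expands to 54b^3 + 54b^2 + 21b + 15,
and factoring out 3 leaves 3(18b^3 + 18b^2 + 7b + 5).

3(18b^3 + 18b^2 + 7b + 5)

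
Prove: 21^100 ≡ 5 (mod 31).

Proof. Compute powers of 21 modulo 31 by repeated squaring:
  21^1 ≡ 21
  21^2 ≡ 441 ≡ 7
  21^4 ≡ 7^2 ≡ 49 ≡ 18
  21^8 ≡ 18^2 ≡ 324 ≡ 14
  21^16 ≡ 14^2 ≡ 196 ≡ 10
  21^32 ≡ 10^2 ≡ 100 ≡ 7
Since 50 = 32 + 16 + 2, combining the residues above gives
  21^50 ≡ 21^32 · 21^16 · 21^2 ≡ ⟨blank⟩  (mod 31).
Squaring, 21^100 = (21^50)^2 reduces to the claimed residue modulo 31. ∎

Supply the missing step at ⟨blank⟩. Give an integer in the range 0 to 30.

25

Multiply the listed residues: 7 · 10 · 7 = 70 → 490.
Reducing modulo 31: 490 = 15·31 + 25, so 21^50 ≡ 25.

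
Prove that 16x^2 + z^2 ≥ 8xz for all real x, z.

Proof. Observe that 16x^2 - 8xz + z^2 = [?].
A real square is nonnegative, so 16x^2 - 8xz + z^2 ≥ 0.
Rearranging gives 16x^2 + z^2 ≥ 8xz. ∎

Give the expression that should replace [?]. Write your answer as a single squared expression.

(4x - z)^2

The leading and trailing coefficients are 4^2 and 1^2, and 8 = 2·4·1, so the trinomial is (4x - z)^2.
Hence 16x^2 - 8xz + z^2 ≥ 0.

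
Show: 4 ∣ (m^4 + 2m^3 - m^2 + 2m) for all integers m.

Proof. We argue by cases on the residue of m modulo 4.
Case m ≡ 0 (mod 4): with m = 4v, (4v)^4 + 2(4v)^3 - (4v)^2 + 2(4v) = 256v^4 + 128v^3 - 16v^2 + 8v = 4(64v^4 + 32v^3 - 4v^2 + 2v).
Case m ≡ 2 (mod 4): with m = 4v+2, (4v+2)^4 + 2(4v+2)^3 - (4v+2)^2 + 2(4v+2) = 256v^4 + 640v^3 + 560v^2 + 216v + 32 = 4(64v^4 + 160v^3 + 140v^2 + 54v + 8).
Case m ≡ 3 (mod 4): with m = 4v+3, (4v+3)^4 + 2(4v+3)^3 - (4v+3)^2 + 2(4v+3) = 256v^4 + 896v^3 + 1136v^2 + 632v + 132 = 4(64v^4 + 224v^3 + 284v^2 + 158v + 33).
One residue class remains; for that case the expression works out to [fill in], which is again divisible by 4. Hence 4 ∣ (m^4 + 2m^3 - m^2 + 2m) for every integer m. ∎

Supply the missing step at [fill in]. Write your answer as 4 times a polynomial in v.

4(64v^4 + 96v^3 + 44v^2 + 10v + 1)

The residues treated are {0, 2, 3}, so the missing case is m ≡ 1 (mod 4); write m = 4v+1.
Then (4v+1)^4 + 2(4v+1)^3 - (4v+1)^2 + 2(4v+1) = 256v^4 + 384v^3 + 176v^2 + 40v + 4 = 4(64v^4 + 96v^3 + 44v^2 + 10v + 1).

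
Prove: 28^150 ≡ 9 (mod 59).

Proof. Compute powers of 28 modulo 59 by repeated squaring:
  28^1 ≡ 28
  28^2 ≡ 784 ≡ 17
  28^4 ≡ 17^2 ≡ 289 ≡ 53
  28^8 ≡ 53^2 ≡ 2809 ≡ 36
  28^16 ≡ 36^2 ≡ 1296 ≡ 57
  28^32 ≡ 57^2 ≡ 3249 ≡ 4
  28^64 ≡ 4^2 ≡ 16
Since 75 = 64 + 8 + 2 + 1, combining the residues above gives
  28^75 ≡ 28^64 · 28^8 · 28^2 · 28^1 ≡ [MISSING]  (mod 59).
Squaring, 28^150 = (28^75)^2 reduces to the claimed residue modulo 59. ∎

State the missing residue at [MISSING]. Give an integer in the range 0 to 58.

3

Multiply the listed residues: 16 · 36 · 17 · 28 = 576 → 9792 → 274176.
Reducing modulo 59: 274176 = 4647·59 + 3, so 28^75 ≡ 3.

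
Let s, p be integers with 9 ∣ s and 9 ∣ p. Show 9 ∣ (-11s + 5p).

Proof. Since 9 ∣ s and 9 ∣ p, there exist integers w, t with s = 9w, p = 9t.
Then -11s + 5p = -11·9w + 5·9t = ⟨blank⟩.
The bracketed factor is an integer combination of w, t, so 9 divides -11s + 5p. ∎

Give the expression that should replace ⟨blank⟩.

9(5t - 11w)

Each term has a factor of 9: -11·9w + 5·9t = 9·(5t - 11w).
Since 5t - 11w is an integer, 9 ∣ (-11s + 5p).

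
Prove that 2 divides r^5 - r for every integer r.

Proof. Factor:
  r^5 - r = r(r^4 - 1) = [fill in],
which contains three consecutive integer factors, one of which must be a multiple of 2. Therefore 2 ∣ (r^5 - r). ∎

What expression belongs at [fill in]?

(r - 1)r(r + 1)(r^2 + 1)

r^4 - 1 = (r^2 - 1)(r^2 + 1), and r^2 - 1 = (r-1)(r+1).
So r(r^4 - 1) = (r - 1)r(r + 1)(r^2 + 1).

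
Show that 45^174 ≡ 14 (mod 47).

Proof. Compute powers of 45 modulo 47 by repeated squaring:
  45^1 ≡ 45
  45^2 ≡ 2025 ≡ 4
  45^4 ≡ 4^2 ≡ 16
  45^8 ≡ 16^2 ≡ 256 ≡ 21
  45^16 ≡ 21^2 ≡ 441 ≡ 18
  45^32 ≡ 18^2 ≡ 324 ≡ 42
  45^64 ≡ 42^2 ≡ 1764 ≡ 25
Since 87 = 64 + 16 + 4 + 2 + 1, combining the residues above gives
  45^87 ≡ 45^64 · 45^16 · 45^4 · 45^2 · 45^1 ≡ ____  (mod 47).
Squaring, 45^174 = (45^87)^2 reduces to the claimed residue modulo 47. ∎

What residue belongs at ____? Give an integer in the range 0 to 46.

22

45^64 · 45^16 · 45^4 · 45^2 · 45^1 ≡ 25 · 18 · 16 · 4 · 45 = 1296000.
1296000 mod 47 = 22, so 45^87 ≡ 22 (mod 47).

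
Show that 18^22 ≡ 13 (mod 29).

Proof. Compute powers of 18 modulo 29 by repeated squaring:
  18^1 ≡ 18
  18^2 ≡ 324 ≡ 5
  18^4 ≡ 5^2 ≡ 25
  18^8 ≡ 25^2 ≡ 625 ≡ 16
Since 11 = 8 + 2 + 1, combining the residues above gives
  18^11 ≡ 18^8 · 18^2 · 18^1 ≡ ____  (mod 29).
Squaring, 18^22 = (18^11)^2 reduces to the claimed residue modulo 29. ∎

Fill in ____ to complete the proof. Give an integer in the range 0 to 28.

18^8 · 18^2 · 18^1 ≡ 16 · 5 · 18 = 1440.
1440 mod 29 = 19, so 18^11 ≡ 19 (mod 29).

19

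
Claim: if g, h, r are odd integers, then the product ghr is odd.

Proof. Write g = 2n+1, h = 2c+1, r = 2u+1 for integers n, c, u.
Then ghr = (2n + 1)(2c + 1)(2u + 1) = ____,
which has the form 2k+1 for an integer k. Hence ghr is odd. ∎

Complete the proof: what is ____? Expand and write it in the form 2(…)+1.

2(4cnu + 2cn + 2cu + c + 2nu + n + u) + 1

(2n + 1)(2c + 1)(2u + 1) = 8cnu + 4cn + 4cu + 2c + 4nu + 2n + 2u + 1
= 2(4cnu + 2cn + 2cu + c + 2nu + n + u) + 1.
Since 4cnu + 2cn + 2cu + c + 2nu + n + u is an integer, the product is of the form 2k+1 for an integer k.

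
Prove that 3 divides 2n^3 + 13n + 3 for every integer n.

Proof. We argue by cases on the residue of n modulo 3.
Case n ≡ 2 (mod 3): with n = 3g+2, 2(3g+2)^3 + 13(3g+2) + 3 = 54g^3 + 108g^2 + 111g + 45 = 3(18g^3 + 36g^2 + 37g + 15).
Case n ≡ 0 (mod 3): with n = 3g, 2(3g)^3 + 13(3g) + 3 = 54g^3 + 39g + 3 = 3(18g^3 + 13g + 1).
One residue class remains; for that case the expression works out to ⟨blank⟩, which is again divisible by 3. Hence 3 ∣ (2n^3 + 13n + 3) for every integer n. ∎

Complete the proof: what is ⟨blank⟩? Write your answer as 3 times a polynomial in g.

Only n ≡ 1 (mod 3) is unaccounted for. Put n = 3g+1:
2(3g+1)^3 + 13(3g+1) + 3 expands to 54g^3 + 54g^2 + 57g + 18,
and factoring out 3 leaves 3(18g^3 + 18g^2 + 19g + 6).

3(18g^3 + 18g^2 + 19g + 6)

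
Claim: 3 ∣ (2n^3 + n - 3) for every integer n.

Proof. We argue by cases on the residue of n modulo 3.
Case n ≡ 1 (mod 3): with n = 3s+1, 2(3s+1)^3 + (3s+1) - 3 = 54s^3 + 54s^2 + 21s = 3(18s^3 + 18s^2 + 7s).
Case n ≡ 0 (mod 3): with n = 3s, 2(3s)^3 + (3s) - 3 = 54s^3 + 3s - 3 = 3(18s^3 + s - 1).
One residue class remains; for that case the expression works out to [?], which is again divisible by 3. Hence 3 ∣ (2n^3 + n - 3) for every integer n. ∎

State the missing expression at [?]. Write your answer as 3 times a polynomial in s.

3(18s^3 + 36s^2 + 25s + 5)

The residues treated are {1, 0}, so the missing case is n ≡ 2 (mod 3); write n = 3s+2.
Then 2(3s+2)^3 + (3s+2) - 3 = 54s^3 + 108s^2 + 75s + 15 = 3(18s^3 + 36s^2 + 25s + 5).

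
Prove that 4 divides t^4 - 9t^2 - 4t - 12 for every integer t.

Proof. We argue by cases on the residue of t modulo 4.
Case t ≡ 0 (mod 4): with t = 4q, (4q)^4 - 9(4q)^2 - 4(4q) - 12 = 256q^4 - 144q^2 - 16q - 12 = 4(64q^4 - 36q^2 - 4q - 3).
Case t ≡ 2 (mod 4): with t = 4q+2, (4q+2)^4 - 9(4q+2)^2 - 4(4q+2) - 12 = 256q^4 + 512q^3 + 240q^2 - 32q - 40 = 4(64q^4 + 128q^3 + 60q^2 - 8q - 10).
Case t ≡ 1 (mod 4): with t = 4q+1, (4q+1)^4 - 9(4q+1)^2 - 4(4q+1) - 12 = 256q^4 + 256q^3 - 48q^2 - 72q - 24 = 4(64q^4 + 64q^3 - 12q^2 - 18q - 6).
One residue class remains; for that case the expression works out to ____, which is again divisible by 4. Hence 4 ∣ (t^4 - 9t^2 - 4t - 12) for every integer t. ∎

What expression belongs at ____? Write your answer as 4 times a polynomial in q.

Only t ≡ 3 (mod 4) is unaccounted for. Put t = 4q+3:
(4q+3)^4 - 9(4q+3)^2 - 4(4q+3) - 12 expands to 256q^4 + 768q^3 + 720q^2 + 200q - 24,
and factoring out 4 leaves 4(64q^4 + 192q^3 + 180q^2 + 50q - 6).

4(64q^4 + 192q^3 + 180q^2 + 50q - 6)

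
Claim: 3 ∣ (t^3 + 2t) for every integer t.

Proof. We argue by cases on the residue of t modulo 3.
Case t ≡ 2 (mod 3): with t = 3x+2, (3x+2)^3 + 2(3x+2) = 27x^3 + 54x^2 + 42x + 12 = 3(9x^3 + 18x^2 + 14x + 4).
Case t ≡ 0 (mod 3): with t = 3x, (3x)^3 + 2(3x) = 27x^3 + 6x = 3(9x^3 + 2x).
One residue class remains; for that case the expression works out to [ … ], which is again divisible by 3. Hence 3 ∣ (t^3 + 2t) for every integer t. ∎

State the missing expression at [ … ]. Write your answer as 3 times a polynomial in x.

3(9x^3 + 9x^2 + 5x + 1)

The residues treated are {2, 0}, so the missing case is t ≡ 1 (mod 3); write t = 3x+1.
Then (3x+1)^3 + 2(3x+1) = 27x^3 + 27x^2 + 15x + 3 = 3(9x^3 + 9x^2 + 5x + 1).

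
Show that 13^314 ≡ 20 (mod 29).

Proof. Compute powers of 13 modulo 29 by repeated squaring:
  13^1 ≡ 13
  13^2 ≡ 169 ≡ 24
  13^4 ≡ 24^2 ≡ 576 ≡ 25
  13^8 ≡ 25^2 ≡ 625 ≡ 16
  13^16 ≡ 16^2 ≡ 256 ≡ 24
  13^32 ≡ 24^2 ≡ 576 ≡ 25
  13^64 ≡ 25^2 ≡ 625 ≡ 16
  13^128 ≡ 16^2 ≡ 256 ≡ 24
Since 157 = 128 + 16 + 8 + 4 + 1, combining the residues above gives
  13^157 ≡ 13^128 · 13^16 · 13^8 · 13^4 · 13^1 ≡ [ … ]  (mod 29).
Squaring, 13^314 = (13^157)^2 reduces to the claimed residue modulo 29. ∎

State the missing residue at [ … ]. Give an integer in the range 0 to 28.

22

Multiply the listed residues: 24 · 24 · 16 · 25 · 13 = 576 → 9216 → 230400 → 2995200.
Reducing modulo 29: 2995200 = 103282·29 + 22, so 13^157 ≡ 22.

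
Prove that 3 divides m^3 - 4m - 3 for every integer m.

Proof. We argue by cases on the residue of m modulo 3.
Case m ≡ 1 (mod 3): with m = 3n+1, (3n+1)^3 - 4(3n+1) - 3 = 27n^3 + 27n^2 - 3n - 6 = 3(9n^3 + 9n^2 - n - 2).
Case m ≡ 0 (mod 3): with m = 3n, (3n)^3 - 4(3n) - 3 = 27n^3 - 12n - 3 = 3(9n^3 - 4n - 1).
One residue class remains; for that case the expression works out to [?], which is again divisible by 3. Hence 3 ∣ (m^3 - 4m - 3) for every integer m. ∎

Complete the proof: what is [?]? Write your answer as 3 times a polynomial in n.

Only m ≡ 2 (mod 3) is unaccounted for. Put m = 3n+2:
(3n+2)^3 - 4(3n+2) - 3 expands to 27n^3 + 54n^2 + 24n - 3,
and factoring out 3 leaves 3(9n^3 + 18n^2 + 8n - 1).

3(9n^3 + 18n^2 + 8n - 1)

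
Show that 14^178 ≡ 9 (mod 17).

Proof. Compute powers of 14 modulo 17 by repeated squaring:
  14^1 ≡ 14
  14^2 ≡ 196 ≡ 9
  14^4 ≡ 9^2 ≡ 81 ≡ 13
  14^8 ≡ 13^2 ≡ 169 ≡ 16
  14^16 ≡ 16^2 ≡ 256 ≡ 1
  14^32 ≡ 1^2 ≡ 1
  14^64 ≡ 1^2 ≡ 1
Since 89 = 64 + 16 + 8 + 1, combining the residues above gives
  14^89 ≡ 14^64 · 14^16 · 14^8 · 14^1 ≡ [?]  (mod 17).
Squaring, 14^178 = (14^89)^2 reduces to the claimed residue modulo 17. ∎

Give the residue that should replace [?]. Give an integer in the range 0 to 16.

Multiply the listed residues: 1 · 1 · 16 · 14 = 1 → 16 → 224.
Reducing modulo 17: 224 = 13·17 + 3, so 14^89 ≡ 3.

3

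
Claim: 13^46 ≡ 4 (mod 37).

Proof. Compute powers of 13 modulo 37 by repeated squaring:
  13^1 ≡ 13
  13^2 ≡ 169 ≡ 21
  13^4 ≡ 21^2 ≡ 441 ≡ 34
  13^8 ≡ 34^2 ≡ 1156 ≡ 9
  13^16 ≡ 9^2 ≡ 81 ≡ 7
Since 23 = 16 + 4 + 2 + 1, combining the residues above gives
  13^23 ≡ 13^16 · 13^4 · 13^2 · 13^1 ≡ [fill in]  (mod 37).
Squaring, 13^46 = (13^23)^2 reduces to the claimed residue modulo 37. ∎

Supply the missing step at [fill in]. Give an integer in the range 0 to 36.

Multiply the listed residues: 7 · 34 · 21 · 13 = 238 → 4998 → 64974.
Reducing modulo 37: 64974 = 1756·37 + 2, so 13^23 ≡ 2.

2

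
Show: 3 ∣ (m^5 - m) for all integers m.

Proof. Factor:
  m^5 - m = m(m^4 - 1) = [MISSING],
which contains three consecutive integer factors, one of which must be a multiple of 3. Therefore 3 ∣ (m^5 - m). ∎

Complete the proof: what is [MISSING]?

m^4 - 1 = (m^2 - 1)(m^2 + 1), and m^2 - 1 = (m-1)(m+1).
So m(m^4 - 1) = (m - 1)m(m + 1)(m^2 + 1).

(m - 1)m(m + 1)(m^2 + 1)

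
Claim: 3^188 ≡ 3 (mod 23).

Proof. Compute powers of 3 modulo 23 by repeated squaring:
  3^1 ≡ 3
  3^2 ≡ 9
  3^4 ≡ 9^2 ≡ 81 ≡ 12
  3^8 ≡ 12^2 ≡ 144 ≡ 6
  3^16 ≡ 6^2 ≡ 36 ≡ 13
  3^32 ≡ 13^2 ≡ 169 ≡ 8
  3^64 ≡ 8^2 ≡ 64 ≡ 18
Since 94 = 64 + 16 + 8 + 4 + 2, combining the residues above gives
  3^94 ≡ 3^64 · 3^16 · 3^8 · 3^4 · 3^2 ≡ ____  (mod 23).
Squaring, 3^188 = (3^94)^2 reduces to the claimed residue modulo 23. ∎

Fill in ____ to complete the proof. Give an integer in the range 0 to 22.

16

Multiply the listed residues: 18 · 13 · 6 · 12 · 9 = 234 → 1404 → 16848 → 151632.
Reducing modulo 23: 151632 = 6592·23 + 16, so 3^94 ≡ 16.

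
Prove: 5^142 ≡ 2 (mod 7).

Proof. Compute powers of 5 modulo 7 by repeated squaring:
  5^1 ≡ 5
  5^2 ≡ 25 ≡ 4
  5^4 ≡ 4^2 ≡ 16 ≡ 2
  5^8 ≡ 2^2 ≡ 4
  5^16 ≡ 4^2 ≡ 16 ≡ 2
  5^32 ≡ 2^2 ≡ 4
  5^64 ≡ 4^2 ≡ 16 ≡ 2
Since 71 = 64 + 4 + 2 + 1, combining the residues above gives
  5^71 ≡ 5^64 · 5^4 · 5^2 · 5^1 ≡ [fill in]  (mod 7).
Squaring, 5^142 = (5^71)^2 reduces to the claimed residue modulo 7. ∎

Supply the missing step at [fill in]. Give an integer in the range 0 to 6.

5^64 · 5^4 · 5^2 · 5^1 ≡ 2 · 2 · 4 · 5 = 80.
80 mod 7 = 3, so 5^71 ≡ 3 (mod 7).

3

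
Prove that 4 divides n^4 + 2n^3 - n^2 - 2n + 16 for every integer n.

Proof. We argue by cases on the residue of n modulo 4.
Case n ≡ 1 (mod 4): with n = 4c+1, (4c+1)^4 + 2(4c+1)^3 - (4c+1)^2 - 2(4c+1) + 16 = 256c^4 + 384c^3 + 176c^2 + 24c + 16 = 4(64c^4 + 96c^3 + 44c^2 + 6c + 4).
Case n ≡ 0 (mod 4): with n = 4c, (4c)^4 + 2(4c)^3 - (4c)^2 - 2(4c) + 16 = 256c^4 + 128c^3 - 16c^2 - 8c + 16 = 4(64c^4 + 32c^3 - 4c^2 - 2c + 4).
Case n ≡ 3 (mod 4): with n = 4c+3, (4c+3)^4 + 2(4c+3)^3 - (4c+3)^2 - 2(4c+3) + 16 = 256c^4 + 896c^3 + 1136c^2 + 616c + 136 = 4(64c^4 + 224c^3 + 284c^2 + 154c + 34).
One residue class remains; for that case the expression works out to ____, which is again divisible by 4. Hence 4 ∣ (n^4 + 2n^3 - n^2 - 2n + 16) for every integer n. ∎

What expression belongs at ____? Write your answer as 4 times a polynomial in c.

Only n ≡ 2 (mod 4) is unaccounted for. Put n = 4c+2:
(4c+2)^4 + 2(4c+2)^3 - (4c+2)^2 - 2(4c+2) + 16 expands to 256c^4 + 640c^3 + 560c^2 + 200c + 40,
and factoring out 4 leaves 4(64c^4 + 160c^3 + 140c^2 + 50c + 10).

4(64c^4 + 160c^3 + 140c^2 + 50c + 10)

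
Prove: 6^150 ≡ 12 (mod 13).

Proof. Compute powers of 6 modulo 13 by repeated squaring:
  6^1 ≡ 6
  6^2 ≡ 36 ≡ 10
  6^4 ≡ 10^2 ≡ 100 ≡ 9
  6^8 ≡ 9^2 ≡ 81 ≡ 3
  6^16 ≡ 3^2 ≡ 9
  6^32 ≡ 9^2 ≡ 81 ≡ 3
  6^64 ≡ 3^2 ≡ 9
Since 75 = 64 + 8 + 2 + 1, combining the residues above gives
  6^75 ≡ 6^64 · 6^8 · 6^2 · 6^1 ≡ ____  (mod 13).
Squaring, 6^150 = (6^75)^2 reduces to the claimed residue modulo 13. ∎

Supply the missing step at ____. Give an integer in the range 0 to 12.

Multiply the listed residues: 9 · 3 · 10 · 6 = 27 → 270 → 1620.
Reducing modulo 13: 1620 = 124·13 + 8, so 6^75 ≡ 8.

8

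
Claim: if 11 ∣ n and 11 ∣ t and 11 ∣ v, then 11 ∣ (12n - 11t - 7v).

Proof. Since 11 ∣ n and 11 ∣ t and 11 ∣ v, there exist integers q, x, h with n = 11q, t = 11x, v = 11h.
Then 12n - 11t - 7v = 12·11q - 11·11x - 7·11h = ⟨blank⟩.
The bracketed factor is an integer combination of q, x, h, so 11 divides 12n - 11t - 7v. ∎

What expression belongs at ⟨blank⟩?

11(-7h + 12q - 11x)

Pull the common 11 out of every term: 12·11q - 11·11x - 7·11h = 11(-7h + 12q - 11x).
-7h + 12q - 11x is an integer, which exhibits the divisibility.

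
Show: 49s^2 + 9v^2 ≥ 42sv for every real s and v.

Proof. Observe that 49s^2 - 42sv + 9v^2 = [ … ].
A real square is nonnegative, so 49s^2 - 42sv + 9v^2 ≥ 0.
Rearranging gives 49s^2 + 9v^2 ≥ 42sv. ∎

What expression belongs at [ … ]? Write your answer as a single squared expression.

(7s - 3v)^2

The leading and trailing coefficients are 7^2 and 3^2, and 42 = 2·7·3, so the trinomial is (7s - 3v)^2.
Hence 49s^2 - 42sv + 9v^2 ≥ 0.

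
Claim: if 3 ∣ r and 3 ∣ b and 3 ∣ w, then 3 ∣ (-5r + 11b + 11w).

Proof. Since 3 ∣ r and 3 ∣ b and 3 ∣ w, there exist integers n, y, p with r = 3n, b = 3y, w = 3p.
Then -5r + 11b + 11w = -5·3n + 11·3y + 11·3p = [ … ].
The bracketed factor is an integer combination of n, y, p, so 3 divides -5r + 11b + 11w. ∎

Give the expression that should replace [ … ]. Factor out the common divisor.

Pull the common 3 out of every term: -5·3n + 11·3y + 11·3p = 3(-5n + 11p + 11y).
-5n + 11p + 11y is an integer, which exhibits the divisibility.

3(-5n + 11p + 11y)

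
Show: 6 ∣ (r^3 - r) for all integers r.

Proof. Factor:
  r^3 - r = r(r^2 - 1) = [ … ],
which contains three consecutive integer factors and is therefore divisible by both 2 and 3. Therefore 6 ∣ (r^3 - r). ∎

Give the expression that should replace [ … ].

r(r^2 - 1) = r(r - 1)(r + 1) = (r - 1)r(r + 1).
These three factors are consecutive integers, so their product is divisible by 6.

(r - 1)r(r + 1)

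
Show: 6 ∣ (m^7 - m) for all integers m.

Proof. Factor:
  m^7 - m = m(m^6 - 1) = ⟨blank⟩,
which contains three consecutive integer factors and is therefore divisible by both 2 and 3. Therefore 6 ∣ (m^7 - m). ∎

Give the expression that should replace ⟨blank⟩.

m^6 - 1 = (m^2 - 1)(m^4 + m^2 + 1), and m^2 - 1 = (m-1)(m+1).
So m(m^6 - 1) = (m - 1)m(m + 1)(m^4 + m^2 + 1).

(m - 1)m(m + 1)(m^4 + m^2 + 1)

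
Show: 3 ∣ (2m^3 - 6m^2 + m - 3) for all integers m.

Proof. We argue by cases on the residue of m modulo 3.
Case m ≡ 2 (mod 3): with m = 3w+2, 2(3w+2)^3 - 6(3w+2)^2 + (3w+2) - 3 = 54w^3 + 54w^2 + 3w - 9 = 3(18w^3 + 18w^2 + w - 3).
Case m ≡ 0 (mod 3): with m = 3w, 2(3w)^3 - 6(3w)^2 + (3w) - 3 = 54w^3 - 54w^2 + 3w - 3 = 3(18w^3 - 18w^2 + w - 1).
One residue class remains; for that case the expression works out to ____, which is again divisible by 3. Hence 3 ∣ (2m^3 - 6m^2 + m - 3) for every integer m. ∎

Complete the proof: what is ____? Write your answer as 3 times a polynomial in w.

3(18w^3 - 5w - 2)

Only m ≡ 1 (mod 3) is unaccounted for. Put m = 3w+1:
2(3w+1)^3 - 6(3w+1)^2 + (3w+1) - 3 expands to 54w^3 - 15w - 6,
and factoring out 3 leaves 3(18w^3 - 5w - 2).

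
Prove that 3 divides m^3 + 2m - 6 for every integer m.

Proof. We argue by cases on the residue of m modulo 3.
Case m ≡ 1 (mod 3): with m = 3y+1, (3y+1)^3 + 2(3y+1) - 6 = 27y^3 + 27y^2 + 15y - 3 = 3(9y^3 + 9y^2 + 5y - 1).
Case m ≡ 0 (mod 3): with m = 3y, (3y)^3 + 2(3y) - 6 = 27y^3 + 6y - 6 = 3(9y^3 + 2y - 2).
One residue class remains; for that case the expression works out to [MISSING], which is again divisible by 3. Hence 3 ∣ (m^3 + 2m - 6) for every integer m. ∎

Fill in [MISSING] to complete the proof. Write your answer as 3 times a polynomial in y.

3(9y^3 + 18y^2 + 14y + 2)

The residues treated are {1, 0}, so the missing case is m ≡ 2 (mod 3); write m = 3y+2.
Then (3y+2)^3 + 2(3y+2) - 6 = 27y^3 + 54y^2 + 42y + 6 = 3(9y^3 + 18y^2 + 14y + 2).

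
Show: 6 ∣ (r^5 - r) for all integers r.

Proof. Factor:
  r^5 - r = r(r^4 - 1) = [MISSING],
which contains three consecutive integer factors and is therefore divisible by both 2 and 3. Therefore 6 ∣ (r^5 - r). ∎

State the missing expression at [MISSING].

(r - 1)r(r + 1)(r^2 + 1)

r^4 - 1 = (r^2 - 1)(r^2 + 1), and r^2 - 1 = (r-1)(r+1).
So r(r^4 - 1) = (r - 1)r(r + 1)(r^2 + 1).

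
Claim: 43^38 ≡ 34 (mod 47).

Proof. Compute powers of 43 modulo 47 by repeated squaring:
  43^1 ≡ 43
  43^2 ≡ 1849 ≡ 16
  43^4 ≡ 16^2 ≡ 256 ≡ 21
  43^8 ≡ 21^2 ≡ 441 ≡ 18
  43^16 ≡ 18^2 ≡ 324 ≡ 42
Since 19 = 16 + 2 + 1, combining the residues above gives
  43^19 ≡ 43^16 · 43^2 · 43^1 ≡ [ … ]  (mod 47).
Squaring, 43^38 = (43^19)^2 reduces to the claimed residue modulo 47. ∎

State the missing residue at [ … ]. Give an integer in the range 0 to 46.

Multiply the listed residues: 42 · 16 · 43 = 672 → 28896.
Reducing modulo 47: 28896 = 614·47 + 38, so 43^19 ≡ 38.

38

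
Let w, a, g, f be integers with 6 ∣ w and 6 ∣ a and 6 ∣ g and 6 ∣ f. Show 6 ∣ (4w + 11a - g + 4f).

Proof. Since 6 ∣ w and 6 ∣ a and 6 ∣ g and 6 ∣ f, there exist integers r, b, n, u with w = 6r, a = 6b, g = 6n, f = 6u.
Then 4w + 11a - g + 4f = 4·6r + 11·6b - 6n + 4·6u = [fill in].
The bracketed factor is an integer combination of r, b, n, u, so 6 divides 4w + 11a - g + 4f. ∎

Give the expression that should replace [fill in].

Each term has a factor of 6: 4·6r + 11·6b - 6n + 4·6u = 6·(11b - n + 4r + 4u).
Since 11b - n + 4r + 4u is an integer, 6 ∣ (4w + 11a - g + 4f).

6(11b - n + 4r + 4u)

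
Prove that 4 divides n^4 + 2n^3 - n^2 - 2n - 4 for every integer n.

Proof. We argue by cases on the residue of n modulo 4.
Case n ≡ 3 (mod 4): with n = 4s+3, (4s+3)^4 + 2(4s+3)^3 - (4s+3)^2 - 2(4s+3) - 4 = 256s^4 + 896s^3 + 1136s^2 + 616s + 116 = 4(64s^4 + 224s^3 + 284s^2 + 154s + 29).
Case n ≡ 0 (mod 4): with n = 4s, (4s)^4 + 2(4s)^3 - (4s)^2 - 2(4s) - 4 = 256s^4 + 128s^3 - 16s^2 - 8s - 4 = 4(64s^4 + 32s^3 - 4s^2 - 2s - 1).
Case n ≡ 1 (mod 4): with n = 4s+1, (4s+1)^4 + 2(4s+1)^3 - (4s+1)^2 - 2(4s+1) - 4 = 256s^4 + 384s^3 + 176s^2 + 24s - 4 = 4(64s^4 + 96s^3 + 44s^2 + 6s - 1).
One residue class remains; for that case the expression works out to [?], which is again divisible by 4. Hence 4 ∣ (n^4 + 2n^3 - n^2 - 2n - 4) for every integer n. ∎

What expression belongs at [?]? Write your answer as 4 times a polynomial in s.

Only n ≡ 2 (mod 4) is unaccounted for. Put n = 4s+2:
(4s+2)^4 + 2(4s+2)^3 - (4s+2)^2 - 2(4s+2) - 4 expands to 256s^4 + 640s^3 + 560s^2 + 200s + 20,
and factoring out 4 leaves 4(64s^4 + 160s^3 + 140s^2 + 50s + 5).

4(64s^4 + 160s^3 + 140s^2 + 50s + 5)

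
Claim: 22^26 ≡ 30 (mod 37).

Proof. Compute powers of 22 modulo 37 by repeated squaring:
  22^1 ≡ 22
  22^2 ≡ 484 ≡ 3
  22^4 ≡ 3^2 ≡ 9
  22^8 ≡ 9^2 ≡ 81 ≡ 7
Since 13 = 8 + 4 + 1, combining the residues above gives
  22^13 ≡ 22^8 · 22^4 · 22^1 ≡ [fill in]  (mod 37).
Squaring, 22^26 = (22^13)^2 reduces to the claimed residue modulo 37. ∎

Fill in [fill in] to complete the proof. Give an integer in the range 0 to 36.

17

22^8 · 22^4 · 22^1 ≡ 7 · 9 · 22 = 1386.
1386 mod 37 = 17, so 22^13 ≡ 17 (mod 37).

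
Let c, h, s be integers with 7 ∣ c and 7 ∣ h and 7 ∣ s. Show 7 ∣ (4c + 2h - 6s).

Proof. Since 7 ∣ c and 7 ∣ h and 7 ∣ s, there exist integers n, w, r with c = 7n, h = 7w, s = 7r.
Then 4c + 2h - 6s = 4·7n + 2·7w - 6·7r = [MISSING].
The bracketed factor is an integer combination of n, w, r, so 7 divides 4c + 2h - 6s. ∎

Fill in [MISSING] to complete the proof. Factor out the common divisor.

7(4n - 6r + 2w)

Each term has a factor of 7: 4·7n + 2·7w - 6·7r = 7·(4n - 6r + 2w).
Since 4n - 6r + 2w is an integer, 7 ∣ (4c + 2h - 6s).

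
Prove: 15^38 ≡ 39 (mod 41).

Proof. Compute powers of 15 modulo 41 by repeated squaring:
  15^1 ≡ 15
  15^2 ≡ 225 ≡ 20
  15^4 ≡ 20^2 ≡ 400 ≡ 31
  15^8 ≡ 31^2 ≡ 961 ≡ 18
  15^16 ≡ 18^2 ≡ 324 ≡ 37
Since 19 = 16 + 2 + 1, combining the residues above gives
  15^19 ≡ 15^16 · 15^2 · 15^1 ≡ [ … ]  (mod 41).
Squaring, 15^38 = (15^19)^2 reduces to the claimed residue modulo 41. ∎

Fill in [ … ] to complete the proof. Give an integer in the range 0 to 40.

30

Multiply the listed residues: 37 · 20 · 15 = 740 → 11100.
Reducing modulo 41: 11100 = 270·41 + 30, so 15^19 ≡ 30.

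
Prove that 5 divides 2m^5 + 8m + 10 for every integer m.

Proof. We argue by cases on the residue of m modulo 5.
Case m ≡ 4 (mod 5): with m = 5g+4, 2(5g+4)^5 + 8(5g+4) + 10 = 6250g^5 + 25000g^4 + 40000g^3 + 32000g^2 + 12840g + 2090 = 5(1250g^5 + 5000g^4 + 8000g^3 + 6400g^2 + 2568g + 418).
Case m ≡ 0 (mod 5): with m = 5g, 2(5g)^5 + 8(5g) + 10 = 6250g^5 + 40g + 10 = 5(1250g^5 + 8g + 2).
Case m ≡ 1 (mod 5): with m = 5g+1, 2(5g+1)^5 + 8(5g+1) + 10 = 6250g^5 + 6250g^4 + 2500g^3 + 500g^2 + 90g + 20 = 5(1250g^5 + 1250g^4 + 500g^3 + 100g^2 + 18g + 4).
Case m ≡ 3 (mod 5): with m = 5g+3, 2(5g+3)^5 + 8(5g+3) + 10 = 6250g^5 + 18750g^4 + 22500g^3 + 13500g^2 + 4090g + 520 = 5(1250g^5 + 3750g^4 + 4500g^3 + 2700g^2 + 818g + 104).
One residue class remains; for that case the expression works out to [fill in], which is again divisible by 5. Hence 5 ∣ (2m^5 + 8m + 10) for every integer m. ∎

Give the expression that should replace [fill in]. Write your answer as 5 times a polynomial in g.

5(1250g^5 + 2500g^4 + 2000g^3 + 800g^2 + 168g + 18)

The residues treated are {4, 0, 1, 3}, so the missing case is m ≡ 2 (mod 5); write m = 5g+2.
Then 2(5g+2)^5 + 8(5g+2) + 10 = 6250g^5 + 12500g^4 + 10000g^3 + 4000g^2 + 840g + 90 = 5(1250g^5 + 2500g^4 + 2000g^3 + 800g^2 + 168g + 18).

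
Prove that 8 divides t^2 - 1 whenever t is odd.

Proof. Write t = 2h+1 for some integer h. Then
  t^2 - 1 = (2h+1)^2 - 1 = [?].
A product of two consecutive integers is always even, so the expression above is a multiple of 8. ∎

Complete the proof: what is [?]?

(2h+1)^2 - 1 = 4h^2 + 4h + 1 - 1 = 4h^2 + 4h = 4h(h+1).
Since h and h+1 are consecutive, h(h+1) is even, and 4·(even) is a multiple of 8.

4h(h + 1)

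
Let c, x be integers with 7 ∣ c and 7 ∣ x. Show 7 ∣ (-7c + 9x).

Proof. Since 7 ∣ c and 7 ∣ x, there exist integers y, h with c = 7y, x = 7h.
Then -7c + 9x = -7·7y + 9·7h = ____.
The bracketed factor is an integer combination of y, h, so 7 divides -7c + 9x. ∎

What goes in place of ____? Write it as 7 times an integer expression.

7(9h - 7y)

Each term has a factor of 7: -7·7y + 9·7h = 7·(9h - 7y).
Since 9h - 7y is an integer, 7 ∣ (-7c + 9x).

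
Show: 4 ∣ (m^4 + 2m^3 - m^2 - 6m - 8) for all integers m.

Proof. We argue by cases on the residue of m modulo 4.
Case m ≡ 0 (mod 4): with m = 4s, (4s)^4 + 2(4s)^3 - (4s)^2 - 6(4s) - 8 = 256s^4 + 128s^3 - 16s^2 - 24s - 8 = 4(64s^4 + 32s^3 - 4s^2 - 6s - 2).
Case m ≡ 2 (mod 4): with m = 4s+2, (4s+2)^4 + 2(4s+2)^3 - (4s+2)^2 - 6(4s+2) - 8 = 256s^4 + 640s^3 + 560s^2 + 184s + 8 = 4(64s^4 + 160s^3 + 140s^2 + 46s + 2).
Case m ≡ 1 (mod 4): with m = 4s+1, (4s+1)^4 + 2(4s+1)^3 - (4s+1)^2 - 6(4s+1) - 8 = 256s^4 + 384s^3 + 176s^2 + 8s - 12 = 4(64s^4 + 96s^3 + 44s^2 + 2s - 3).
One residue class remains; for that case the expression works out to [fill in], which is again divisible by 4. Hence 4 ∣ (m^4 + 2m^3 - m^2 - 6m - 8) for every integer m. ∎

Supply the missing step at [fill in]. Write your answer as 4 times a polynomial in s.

4(64s^4 + 224s^3 + 284s^2 + 150s + 25)

The residues treated are {0, 2, 1}, so the missing case is m ≡ 3 (mod 4); write m = 4s+3.
Then (4s+3)^4 + 2(4s+3)^3 - (4s+3)^2 - 6(4s+3) - 8 = 256s^4 + 896s^3 + 1136s^2 + 600s + 100 = 4(64s^4 + 224s^3 + 284s^2 + 150s + 25).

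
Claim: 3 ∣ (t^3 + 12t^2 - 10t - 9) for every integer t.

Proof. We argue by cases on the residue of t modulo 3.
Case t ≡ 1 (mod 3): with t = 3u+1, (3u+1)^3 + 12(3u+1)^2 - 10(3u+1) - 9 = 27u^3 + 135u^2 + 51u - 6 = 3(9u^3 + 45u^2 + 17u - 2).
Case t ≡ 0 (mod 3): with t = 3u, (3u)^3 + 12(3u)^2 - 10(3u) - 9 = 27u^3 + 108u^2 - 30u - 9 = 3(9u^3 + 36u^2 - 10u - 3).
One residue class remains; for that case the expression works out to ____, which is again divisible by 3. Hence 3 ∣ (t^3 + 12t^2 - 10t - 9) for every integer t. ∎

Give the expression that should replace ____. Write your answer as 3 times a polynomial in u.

Only t ≡ 2 (mod 3) is unaccounted for. Put t = 3u+2:
(3u+2)^3 + 12(3u+2)^2 - 10(3u+2) - 9 expands to 27u^3 + 162u^2 + 150u + 27,
and factoring out 3 leaves 3(9u^3 + 54u^2 + 50u + 9).

3(9u^3 + 54u^2 + 50u + 9)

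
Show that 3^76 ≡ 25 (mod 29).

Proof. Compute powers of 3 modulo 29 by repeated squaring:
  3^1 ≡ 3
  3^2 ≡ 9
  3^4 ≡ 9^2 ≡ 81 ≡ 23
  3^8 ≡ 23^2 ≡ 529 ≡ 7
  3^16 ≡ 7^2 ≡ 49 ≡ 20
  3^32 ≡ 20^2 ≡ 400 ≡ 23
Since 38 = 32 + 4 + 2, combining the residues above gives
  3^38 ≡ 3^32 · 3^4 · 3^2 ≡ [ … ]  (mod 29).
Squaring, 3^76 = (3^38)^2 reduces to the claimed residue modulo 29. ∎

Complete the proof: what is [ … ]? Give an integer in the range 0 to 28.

5

3^32 · 3^4 · 3^2 ≡ 23 · 23 · 9 = 4761.
4761 mod 29 = 5, so 3^38 ≡ 5 (mod 29).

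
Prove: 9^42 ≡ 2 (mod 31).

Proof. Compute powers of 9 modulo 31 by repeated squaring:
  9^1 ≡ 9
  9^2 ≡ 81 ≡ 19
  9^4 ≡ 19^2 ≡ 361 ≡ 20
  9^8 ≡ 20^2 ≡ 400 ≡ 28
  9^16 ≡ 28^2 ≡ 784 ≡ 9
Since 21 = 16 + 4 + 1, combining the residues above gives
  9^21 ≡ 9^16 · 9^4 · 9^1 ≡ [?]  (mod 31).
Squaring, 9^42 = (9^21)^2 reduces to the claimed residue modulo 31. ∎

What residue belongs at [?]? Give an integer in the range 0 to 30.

8

Multiply the listed residues: 9 · 20 · 9 = 180 → 1620.
Reducing modulo 31: 1620 = 52·31 + 8, so 9^21 ≡ 8.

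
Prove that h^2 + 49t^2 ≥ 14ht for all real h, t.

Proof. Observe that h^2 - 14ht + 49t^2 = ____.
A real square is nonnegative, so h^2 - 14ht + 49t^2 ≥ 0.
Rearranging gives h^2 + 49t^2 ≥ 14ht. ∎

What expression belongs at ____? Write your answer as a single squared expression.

(h - 7t)^2

h^2 - 14ht + 49t^2 is a perfect-square trinomial: the outer terms are (h)^2 and (7t)^2, and the cross term is -2·h·7t.
So h^2 - 14ht + 49t^2 = (h - 7t)^2 ≥ 0.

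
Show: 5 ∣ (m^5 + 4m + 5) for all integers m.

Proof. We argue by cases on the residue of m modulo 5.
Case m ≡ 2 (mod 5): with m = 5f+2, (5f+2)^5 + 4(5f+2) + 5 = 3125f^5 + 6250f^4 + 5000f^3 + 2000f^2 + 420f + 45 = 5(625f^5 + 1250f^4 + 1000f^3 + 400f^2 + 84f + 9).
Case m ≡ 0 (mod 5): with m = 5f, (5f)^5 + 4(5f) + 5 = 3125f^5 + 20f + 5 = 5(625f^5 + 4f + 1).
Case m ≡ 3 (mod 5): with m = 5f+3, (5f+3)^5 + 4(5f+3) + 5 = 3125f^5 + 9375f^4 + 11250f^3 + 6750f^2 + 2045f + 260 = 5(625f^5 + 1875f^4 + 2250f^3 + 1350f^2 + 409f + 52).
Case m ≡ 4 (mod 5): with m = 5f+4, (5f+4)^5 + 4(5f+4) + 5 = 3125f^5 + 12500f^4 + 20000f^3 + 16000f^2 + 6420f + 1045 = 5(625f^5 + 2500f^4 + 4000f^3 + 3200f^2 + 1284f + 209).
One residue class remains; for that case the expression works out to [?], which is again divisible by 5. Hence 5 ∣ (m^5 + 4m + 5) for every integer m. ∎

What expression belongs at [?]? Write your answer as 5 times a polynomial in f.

5(625f^5 + 625f^4 + 250f^3 + 50f^2 + 9f + 2)

Only m ≡ 1 (mod 5) is unaccounted for. Put m = 5f+1:
(5f+1)^5 + 4(5f+1) + 5 expands to 3125f^5 + 3125f^4 + 1250f^3 + 250f^2 + 45f + 10,
and factoring out 5 leaves 5(625f^5 + 625f^4 + 250f^3 + 50f^2 + 9f + 2).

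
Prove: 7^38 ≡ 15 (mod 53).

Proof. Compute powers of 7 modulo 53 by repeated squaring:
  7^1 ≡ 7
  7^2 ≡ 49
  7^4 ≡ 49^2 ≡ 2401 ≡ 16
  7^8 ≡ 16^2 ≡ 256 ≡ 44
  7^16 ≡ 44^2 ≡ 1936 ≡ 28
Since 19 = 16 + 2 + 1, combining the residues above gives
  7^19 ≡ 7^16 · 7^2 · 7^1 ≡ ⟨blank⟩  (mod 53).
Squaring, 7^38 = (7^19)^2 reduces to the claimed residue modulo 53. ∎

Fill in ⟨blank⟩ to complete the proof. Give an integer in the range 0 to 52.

11

7^16 · 7^2 · 7^1 ≡ 28 · 49 · 7 = 9604.
9604 mod 53 = 11, so 7^19 ≡ 11 (mod 53).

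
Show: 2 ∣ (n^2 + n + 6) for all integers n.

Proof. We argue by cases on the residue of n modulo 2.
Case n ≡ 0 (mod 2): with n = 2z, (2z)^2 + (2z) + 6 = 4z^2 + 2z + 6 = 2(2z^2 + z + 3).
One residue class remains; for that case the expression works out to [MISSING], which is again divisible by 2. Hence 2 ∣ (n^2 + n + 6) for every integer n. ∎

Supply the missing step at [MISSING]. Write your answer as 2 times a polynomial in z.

2(2z^2 + 3z + 4)

The residues treated are {0}, so the missing case is n ≡ 1 (mod 2); write n = 2z+1.
Then (2z+1)^2 + (2z+1) + 6 = 4z^2 + 6z + 8 = 2(2z^2 + 3z + 4).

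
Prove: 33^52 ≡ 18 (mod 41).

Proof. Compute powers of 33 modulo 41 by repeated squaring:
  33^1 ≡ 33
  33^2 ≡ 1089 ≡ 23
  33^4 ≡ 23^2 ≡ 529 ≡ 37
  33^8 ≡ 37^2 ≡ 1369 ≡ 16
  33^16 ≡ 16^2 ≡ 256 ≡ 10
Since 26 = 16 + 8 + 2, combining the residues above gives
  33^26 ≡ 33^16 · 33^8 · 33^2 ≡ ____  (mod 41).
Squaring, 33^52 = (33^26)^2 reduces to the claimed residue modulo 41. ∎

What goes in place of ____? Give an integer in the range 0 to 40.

31

33^16 · 33^8 · 33^2 ≡ 10 · 16 · 23 = 3680.
3680 mod 41 = 31, so 33^26 ≡ 31 (mod 41).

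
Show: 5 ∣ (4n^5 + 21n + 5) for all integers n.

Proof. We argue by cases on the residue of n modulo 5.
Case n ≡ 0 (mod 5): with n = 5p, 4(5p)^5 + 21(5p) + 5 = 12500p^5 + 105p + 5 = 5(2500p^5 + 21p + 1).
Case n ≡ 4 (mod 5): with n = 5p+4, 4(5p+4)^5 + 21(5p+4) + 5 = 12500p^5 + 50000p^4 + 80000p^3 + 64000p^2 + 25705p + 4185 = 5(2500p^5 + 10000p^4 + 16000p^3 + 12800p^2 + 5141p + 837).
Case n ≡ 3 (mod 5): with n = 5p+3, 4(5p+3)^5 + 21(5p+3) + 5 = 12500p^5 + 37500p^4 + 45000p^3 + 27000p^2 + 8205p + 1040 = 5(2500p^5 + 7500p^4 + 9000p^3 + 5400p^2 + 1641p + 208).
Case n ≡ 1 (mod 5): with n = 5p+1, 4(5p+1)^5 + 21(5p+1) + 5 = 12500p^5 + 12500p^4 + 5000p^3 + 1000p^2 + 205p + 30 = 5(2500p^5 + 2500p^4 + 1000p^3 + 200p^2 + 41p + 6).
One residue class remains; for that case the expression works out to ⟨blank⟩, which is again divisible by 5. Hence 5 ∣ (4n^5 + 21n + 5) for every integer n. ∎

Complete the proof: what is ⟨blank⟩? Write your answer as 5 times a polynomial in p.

Only n ≡ 2 (mod 5) is unaccounted for. Put n = 5p+2:
4(5p+2)^5 + 21(5p+2) + 5 expands to 12500p^5 + 25000p^4 + 20000p^3 + 8000p^2 + 1705p + 175,
and factoring out 5 leaves 5(2500p^5 + 5000p^4 + 4000p^3 + 1600p^2 + 341p + 35).

5(2500p^5 + 5000p^4 + 4000p^3 + 1600p^2 + 341p + 35)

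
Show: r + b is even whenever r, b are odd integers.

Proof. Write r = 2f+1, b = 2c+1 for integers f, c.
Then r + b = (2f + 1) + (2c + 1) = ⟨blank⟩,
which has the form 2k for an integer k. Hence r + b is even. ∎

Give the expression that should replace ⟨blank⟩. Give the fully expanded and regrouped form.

Expanding: (2f + 1) + (2c + 1) = 2c + 2f + 2.
Every term is even; pulling out the factor of 2 gives 2(c + f + 1).

2(c + f + 1)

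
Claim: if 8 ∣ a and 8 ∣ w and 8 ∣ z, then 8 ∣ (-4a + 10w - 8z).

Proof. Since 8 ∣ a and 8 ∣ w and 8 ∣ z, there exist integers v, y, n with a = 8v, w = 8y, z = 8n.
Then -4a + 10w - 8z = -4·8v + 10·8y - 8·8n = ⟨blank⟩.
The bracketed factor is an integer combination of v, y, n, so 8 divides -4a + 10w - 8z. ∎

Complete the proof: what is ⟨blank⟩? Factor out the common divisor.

Pull the common 8 out of every term: -4·8v + 10·8y - 8·8n = 8(-8n - 4v + 10y).
-8n - 4v + 10y is an integer, which exhibits the divisibility.

8(-8n - 4v + 10y)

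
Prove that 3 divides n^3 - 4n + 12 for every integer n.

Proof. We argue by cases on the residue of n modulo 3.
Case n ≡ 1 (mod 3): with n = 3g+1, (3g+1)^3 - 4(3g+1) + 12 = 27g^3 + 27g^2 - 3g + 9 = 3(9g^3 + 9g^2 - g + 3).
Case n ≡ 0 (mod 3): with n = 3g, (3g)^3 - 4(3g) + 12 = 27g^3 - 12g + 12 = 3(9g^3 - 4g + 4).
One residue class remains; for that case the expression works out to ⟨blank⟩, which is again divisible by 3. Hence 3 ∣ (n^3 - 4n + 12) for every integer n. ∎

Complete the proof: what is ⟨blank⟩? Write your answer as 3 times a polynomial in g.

3(9g^3 + 18g^2 + 8g + 4)

The residues treated are {1, 0}, so the missing case is n ≡ 2 (mod 3); write n = 3g+2.
Then (3g+2)^3 - 4(3g+2) + 12 = 27g^3 + 54g^2 + 24g + 12 = 3(9g^3 + 18g^2 + 8g + 4).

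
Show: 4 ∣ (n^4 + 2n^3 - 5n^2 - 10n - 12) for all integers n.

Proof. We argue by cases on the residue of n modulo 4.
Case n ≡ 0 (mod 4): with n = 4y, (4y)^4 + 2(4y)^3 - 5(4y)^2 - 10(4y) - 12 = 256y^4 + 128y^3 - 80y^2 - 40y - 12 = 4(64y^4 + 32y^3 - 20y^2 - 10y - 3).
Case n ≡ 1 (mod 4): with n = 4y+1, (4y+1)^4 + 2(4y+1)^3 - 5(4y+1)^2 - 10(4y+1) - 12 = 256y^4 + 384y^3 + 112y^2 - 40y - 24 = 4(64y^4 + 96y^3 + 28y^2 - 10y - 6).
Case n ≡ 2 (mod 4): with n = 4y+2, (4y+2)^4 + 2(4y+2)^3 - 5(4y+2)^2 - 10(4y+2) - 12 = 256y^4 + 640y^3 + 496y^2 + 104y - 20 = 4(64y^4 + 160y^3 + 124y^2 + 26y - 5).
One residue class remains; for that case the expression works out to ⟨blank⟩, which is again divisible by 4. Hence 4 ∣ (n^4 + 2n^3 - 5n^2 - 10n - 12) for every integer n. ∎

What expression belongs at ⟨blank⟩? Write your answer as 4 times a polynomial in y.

The residues treated are {0, 1, 2}, so the missing case is n ≡ 3 (mod 4); write n = 4y+3.
Then (4y+3)^4 + 2(4y+3)^3 - 5(4y+3)^2 - 10(4y+3) - 12 = 256y^4 + 896y^3 + 1072y^2 + 488y + 48 = 4(64y^4 + 224y^3 + 268y^2 + 122y + 12).

4(64y^4 + 224y^3 + 268y^2 + 122y + 12)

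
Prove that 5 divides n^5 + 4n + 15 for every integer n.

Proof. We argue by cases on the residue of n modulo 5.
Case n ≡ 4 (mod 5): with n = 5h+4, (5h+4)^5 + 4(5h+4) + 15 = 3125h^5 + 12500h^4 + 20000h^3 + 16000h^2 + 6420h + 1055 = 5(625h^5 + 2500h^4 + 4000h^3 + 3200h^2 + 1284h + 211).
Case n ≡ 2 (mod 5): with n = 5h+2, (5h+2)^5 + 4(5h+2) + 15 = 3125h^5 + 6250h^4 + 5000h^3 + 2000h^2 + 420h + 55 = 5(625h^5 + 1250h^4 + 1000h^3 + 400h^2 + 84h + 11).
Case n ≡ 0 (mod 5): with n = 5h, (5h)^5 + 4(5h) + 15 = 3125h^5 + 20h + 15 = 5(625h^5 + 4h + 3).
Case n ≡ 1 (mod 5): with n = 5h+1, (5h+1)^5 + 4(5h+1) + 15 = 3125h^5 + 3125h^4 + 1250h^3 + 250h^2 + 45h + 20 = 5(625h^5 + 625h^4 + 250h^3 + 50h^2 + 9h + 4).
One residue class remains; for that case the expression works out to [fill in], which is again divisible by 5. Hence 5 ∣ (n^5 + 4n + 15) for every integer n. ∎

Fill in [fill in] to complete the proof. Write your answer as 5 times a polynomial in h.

5(625h^5 + 1875h^4 + 2250h^3 + 1350h^2 + 409h + 54)

Only n ≡ 3 (mod 5) is unaccounted for. Put n = 5h+3:
(5h+3)^5 + 4(5h+3) + 15 expands to 3125h^5 + 9375h^4 + 11250h^3 + 6750h^2 + 2045h + 270,
and factoring out 5 leaves 5(625h^5 + 1875h^4 + 2250h^3 + 1350h^2 + 409h + 54).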